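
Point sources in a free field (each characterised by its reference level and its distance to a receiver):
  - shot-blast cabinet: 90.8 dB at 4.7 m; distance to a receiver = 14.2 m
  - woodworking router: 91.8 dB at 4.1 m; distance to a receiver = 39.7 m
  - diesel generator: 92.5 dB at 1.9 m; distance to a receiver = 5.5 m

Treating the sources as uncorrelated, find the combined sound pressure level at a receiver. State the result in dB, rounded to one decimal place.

85.6 dB

Propagate each source to the receiver with L = L_ref − 20·log₁₀(r/r_ref), then add intensities.
shot-blast cabinet: 90.8 − 20·log₁₀(14.2/4.7) = 90.8 − 9.60 = 81.20 dB.
woodworking router: 91.8 − 20·log₁₀(39.7/4.1) = 91.8 − 19.72 = 72.08 dB.
diesel generator: 92.5 − 20·log₁₀(5.5/1.9) = 92.5 − 9.23 = 83.27 dB.
Σ 10^(L/10) = 3.601e+08 → L_total = 10·log₁₀(3.601e+08) = 85.56 dB.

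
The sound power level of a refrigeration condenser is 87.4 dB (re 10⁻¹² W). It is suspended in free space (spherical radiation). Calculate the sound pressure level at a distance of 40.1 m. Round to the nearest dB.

The power spreads over a sphere of area 4π·r², so L_p = L_w − 10·log₁₀(4π·r²).
4π·r² = 2.021e+04 m², 10·log₁₀ of that is 43.055 dB.
L_p = 87.4 − 43.055 = 44.35 dB.

44 dB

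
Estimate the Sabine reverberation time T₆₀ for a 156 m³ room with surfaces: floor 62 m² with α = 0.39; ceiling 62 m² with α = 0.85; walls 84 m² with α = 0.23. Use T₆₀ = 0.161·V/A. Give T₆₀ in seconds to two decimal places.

0.26 s

A = Σ Sᵢαᵢ = 62·0.39 + 62·0.85 + 84·0.23 = 96.20 m².
T₆₀ = 0.161 × 156 / 96.20 = 0.261 s.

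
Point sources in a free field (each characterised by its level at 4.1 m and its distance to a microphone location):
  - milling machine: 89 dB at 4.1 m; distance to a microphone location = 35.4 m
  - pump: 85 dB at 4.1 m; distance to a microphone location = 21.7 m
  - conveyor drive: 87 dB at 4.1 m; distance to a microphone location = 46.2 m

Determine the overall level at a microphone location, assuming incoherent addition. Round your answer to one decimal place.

74.1 dB

Propagate each source to the receiver with L = L_ref − 20·log₁₀(r/r_ref), then add intensities.
milling machine: 89 − 20·log₁₀(35.4/4.1) = 89 − 18.72 = 70.28 dB.
pump: 85 − 20·log₁₀(21.7/4.1) = 85 − 14.47 = 70.53 dB.
conveyor drive: 87 − 20·log₁₀(46.2/4.1) = 87 − 21.04 = 65.96 dB.
Σ 10^(L/10) = 2.589e+07 → L_total = 10·log₁₀(2.589e+07) = 74.13 dB.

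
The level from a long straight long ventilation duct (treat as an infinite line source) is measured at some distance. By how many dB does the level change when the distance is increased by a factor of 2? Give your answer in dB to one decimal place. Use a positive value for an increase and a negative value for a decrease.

A line source loses 3 dB per doubling of distance; generally ΔL = −10·log₁₀(r₂/r₁).
ΔL = −10·log₁₀(2) = -3.01 dB.

-3.0 dB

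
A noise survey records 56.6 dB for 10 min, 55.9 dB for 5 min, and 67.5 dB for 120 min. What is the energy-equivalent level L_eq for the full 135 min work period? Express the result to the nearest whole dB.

67 dB

Weight each interval's intensity by its duration and average over T = 135 min:
Σ tᵢ·10^(Lᵢ/10) = 10·10^(56.6/10) + 5·10^(55.9/10) + 120·10^(67.5/10) = 6.813e+08.
L_eq = 10·log₁₀(6.813e+08/135) = 67.03 dB.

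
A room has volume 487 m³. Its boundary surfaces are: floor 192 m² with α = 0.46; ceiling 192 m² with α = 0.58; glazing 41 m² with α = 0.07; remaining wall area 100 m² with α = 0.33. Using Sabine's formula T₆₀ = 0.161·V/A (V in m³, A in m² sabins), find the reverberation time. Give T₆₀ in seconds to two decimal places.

A = Σ Sᵢαᵢ = 192·0.46 + 192·0.58 + 41·0.07 + 100·0.33 = 235.55 m².
T₆₀ = 0.161·V/A = 0.161·487/235.55 = 0.333 s.

0.33 s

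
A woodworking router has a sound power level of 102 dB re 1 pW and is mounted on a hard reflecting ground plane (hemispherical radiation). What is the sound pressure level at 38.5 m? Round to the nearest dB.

The power spreads over a hemisphere of area 2π·r², so L_p = L_w − 10·log₁₀(2π·r²).
2π·r² = 9313 m², 10·log₁₀ of that is 39.691 dB.
L_p = 102 − 39.691 = 62.31 dB.

62 dB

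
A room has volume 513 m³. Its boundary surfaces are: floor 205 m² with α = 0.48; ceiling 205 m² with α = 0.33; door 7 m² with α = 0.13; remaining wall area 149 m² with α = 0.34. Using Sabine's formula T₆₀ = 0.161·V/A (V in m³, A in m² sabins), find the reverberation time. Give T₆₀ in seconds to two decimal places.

0.38 s

A = Σ Sᵢαᵢ = 205·0.48 + 205·0.33 + 7·0.13 + 149·0.34 = 217.62 m².
T₆₀ = 0.161·V/A = 0.161·513/217.62 = 0.380 s.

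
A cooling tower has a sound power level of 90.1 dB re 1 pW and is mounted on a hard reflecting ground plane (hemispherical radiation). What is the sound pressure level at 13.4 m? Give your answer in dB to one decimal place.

The power spreads over a hemisphere of area 2π·r², so L_p = L_w − 10·log₁₀(2π·r²).
2π·r² = 1128 m², 10·log₁₀ of that is 30.524 dB.
L_p = 90.1 − 30.524 = 59.58 dB.

59.6 dB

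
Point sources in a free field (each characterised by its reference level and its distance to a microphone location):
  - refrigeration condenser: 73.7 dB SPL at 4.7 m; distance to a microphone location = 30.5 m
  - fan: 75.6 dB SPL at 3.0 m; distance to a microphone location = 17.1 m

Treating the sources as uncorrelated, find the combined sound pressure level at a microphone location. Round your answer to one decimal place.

62.2 dB SPL

Propagate each source to the receiver with L = L_ref − 20·log₁₀(r/r_ref), then add intensities.
refrigeration condenser: 73.7 − 20·log₁₀(30.5/4.7) = 73.7 − 16.24 = 57.46 dB SPL.
fan: 75.6 − 20·log₁₀(17.1/3.0) = 75.6 − 15.12 = 60.48 dB SPL.
Σ 10^(L/10) = 1.674e+06 → L_total = 10·log₁₀(1.674e+06) = 62.24 dB SPL.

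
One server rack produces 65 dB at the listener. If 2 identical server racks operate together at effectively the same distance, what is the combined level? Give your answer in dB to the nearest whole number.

With 2 equal, uncorrelated contributions the intensity is 2× that of one unit, giving a rise of 10·log₁₀ 2.
L_total = 65 + 10·log₁₀(2) = 65 + 3.010 = 68.01 dB.

68 dB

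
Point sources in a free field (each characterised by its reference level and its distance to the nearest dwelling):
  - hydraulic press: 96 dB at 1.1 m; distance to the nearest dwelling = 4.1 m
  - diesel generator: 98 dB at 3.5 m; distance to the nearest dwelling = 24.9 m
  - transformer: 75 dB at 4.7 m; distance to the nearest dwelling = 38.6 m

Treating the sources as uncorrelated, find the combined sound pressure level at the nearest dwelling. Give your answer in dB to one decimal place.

86.1 dB

First find each source's level at the receiver (point-source: −20·log₁₀(r/r_ref)), then combine on an intensity basis.
hydraulic press: 96 − 20·log₁₀(4.1/1.1) = 96 − 11.43 = 84.57 dB.
diesel generator: 98 − 20·log₁₀(24.9/3.5) = 98 − 17.04 = 80.96 dB.
transformer: 75 − 20·log₁₀(38.6/4.7) = 75 − 18.29 = 56.71 dB.
Σ 10^(L/10) = 4.117e+08 → L_total = 10·log₁₀(4.117e+08) = 86.15 dB.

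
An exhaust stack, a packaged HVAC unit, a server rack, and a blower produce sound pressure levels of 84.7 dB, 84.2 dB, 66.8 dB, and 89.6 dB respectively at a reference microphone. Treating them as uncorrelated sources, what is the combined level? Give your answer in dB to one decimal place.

91.7 dB

For uncorrelated sources the intensities add, so convert each level to linear form, sum, and take 10·log₁₀ of the total.
Σ 10^(L/10) = 10^(84.7/10) + 10^(84.2/10) + 10^(66.8/10) + 10^(89.6/10) = 1.475e+09.
L_total = 10·log₁₀(1.475e+09) = 91.69 dB.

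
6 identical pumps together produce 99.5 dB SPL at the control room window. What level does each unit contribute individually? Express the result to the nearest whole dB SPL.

92 dB SPL

For N identical incoherent sources L_total = L₁ + 10·log₁₀ N, so L₁ = 99.5 − 10·log₁₀(6) = 99.5 − 7.782.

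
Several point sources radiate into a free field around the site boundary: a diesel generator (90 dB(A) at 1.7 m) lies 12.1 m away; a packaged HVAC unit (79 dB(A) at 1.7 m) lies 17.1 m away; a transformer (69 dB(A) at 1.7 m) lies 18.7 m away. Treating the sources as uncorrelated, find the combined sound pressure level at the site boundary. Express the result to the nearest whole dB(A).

73 dB(A)

Apply inverse-square spreading to bring every level to the receiver, then sum 10^(L/10).
diesel generator: 90 − 20·log₁₀(12.1/1.7) = 90 − 17.05 = 72.95 dB(A).
packaged HVAC unit: 79 − 20·log₁₀(17.1/1.7) = 79 − 20.05 = 58.95 dB(A).
transformer: 69 − 20·log₁₀(18.7/1.7) = 69 − 20.83 = 48.17 dB(A).
Σ 10^(L/10) = 2.059e+07 → L_total = 10·log₁₀(2.059e+07) = 73.14 dB(A).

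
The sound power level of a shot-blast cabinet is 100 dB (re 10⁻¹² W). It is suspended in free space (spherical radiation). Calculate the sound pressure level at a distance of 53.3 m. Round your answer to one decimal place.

L_p = L_w − 10·log₁₀(4π·r²) with r = 53.3 m.
4π·r² = 3.57e+04 m², 10·log₁₀ of that is 45.527 dB.
L_p = 100 − 45.527 = 54.47 dB.

54.5 dB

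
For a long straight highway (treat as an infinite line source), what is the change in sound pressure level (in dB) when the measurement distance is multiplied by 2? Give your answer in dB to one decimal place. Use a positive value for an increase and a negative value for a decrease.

With cylindrical spreading the level changes by −10·log₁₀(r₂/r₁).
ΔL = −10·log₁₀(2) = -3.01 dB.

-3.0 dB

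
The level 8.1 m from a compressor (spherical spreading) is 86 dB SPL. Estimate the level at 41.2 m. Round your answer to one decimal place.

Spherical spreading from a point source gives a 20·log₁₀(r₂/r₁) drop.
L₂ = 86 − 20·log₁₀(41.2/8.1) = 86 − 14.128 = 71.87 dB SPL.

71.9 dB SPL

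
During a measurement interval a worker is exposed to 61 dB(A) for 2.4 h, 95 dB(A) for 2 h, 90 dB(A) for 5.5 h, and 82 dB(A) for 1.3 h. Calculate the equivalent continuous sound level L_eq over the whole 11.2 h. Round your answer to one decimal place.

Weight each interval's intensity by its duration and average over T = 11.2 h:
Σ tᵢ·10^(Lᵢ/10) = 2.4·10^(61/10) + 2·10^(95/10) + 5.5·10^(90/10) + 1.3·10^(82/10) = 1.203e+10.
L_eq = 10·log₁₀(1.203e+10/11.2) = 90.31 dB(A).

90.3 dB(A)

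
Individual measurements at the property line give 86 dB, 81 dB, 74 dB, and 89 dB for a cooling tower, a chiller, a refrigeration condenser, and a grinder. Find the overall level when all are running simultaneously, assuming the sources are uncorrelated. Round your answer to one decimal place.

Incoherent sources combine by intensity addition: L_total = 10·log₁₀(Σ 10^(L_i/10)).
Σ 10^(L/10) = 10^(86/10) + 10^(81/10) + 10^(74/10) + 10^(89/10) = 1.343e+09.
L_total = 10·log₁₀(1.343e+09) = 91.28 dB.

91.3 dB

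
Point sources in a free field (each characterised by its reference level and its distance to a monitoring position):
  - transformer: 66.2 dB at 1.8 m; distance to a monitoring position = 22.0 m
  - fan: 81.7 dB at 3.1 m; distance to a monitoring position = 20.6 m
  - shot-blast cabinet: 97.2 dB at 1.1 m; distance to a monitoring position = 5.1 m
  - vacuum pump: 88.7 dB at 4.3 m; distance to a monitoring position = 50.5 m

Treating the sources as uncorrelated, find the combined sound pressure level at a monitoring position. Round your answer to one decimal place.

84.0 dB

First find each source's level at the receiver (point-source: −20·log₁₀(r/r_ref)), then combine on an intensity basis.
transformer: 66.2 − 20·log₁₀(22.0/1.8) = 66.2 − 21.74 = 44.46 dB.
fan: 81.7 − 20·log₁₀(20.6/3.1) = 81.7 − 16.45 = 65.25 dB.
shot-blast cabinet: 97.2 − 20·log₁₀(5.1/1.1) = 97.2 − 13.32 = 83.88 dB.
vacuum pump: 88.7 − 20·log₁₀(50.5/4.3) = 88.7 − 21.40 = 67.30 dB.
Σ 10^(L/10) = 2.529e+08 → L_total = 10·log₁₀(2.529e+08) = 84.03 dB.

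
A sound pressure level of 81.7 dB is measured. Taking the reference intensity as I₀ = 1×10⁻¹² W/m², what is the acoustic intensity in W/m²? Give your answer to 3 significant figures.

L = 10·log₁₀(I/I₀) ⇒ I = I₀·10^(L/10) = 10⁻¹² × 10^8.17.

0.000148 W/m²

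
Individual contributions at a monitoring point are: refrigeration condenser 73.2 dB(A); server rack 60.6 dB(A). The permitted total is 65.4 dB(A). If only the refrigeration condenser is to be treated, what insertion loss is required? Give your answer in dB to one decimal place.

Everything except the refrigeration condenser sums to 10^(60.6/10) = 1.148e+06 in linear terms, 60.60 dB(A).
To meet 65.4 dB(A) overall, the treated refrigeration condenser may contribute at most 10^(65.4/10) − 1.148e+06 = 2.319e+06, i.e. 63.65 dB(A).
So the refrigeration condenser must be reduced from 73.2 to 63.65 dB(A): IL = 9.55 dB.

9.5 dB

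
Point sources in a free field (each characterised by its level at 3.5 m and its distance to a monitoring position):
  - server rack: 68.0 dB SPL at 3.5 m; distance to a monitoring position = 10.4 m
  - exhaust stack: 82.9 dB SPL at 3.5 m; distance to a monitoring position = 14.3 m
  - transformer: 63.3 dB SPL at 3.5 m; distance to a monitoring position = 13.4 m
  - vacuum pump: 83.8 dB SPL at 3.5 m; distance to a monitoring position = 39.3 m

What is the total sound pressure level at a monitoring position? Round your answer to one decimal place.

Apply inverse-square spreading to bring every level to the receiver, then sum 10^(L/10).
server rack: 68.0 − 20·log₁₀(10.4/3.5) = 68.0 − 9.46 = 58.54 dB SPL.
exhaust stack: 82.9 − 20·log₁₀(14.3/3.5) = 82.9 − 12.23 = 70.67 dB SPL.
transformer: 63.3 − 20·log₁₀(13.4/3.5) = 63.3 − 11.66 = 51.64 dB SPL.
vacuum pump: 83.8 − 20·log₁₀(39.3/3.5) = 83.8 − 21.01 = 62.79 dB SPL.
Σ 10^(L/10) = 1.444e+07 → L_total = 10·log₁₀(1.444e+07) = 71.60 dB SPL.

71.6 dB SPL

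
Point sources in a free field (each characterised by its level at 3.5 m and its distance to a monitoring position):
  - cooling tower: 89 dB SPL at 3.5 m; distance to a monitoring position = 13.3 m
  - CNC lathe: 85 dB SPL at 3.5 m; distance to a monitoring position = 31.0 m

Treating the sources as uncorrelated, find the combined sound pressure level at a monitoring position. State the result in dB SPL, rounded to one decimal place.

Propagate each source to the receiver with L = L_ref − 20·log₁₀(r/r_ref), then add intensities.
cooling tower: 89 − 20·log₁₀(13.3/3.5) = 89 − 11.60 = 77.40 dB SPL.
CNC lathe: 85 − 20·log₁₀(31.0/3.5) = 85 − 18.95 = 66.05 dB SPL.
Σ 10^(L/10) = 5.904e+07 → L_total = 10·log₁₀(5.904e+07) = 77.71 dB SPL.

77.7 dB SPL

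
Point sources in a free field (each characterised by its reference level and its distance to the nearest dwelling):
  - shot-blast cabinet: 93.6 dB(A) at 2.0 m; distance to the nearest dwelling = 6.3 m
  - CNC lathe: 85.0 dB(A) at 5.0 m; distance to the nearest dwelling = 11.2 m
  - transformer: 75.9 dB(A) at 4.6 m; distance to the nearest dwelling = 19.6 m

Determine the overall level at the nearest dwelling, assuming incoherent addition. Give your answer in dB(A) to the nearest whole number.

Apply inverse-square spreading to bring every level to the receiver, then sum 10^(L/10).
shot-blast cabinet: 93.6 − 20·log₁₀(6.3/2.0) = 93.6 − 9.97 = 83.63 dB(A).
CNC lathe: 85.0 − 20·log₁₀(11.2/5.0) = 85.0 − 7.00 = 78.00 dB(A).
transformer: 75.9 − 20·log₁₀(19.6/4.6) = 75.9 − 12.59 = 63.31 dB(A).
Σ 10^(L/10) = 2.960e+08 → L_total = 10·log₁₀(2.960e+08) = 84.71 dB(A).

85 dB(A)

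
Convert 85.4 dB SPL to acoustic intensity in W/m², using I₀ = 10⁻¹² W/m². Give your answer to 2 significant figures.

0.00035 W/m²

L = 10·log₁₀(I/I₀) ⇒ I = I₀·10^(L/10) = 10⁻¹² × 10^8.54.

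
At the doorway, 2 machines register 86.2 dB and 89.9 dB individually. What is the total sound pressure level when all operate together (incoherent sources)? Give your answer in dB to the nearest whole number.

91 dB

For uncorrelated sources the intensities add, so convert each level to linear form, sum, and take 10·log₁₀ of the total.
Σ 10^(L/10) = 10^(86.2/10) + 10^(89.9/10) = 1.394e+09.
L_total = 10·log₁₀(1.394e+09) = 91.44 dB.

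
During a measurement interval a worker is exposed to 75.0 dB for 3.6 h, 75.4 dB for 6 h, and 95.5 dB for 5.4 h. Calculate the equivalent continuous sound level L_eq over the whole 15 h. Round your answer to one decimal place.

The energy average is taken in the linear domain: L_eq = 10·log₁₀[(Σ tᵢ·10^(Lᵢ/10))/T], T = 15 h.
Σ tᵢ·10^(Lᵢ/10) = 3.6·10^(75.0/10) + 6·10^(75.4/10) + 5.4·10^(95.5/10) = 1.948e+10.
L_eq = 10·log₁₀(1.948e+10/15) = 91.14 dB.

91.1 dB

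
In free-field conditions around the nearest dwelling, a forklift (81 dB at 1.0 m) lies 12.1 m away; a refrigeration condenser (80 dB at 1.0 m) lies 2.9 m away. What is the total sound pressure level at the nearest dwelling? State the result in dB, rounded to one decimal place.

71.1 dB

First find each source's level at the receiver (point-source: −20·log₁₀(r/r_ref)), then combine on an intensity basis.
forklift: 81 − 20·log₁₀(12.1/1.0) = 81 − 21.66 = 59.34 dB.
refrigeration condenser: 80 − 20·log₁₀(2.9/1.0) = 80 − 9.25 = 70.75 dB.
Σ 10^(L/10) = 1.275e+07 → L_total = 10·log₁₀(1.275e+07) = 71.06 dB.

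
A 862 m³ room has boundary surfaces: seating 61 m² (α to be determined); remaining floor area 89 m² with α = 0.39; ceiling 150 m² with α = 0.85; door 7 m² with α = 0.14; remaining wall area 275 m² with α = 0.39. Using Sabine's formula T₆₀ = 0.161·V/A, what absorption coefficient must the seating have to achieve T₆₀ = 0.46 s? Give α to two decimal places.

From T₆₀ = 0.161·V/A, the target T₆₀ = 0.46 s needs A = 0.161·862/0.46 = 301.70 m².
Absorption from the other surfaces = 89·0.39 + 150·0.85 + 7·0.14 + 275·0.39 = 270.44 m², so the seating must supply 31.26 m² over 61 m².
α = 31.26/61 = 0.512.

0.51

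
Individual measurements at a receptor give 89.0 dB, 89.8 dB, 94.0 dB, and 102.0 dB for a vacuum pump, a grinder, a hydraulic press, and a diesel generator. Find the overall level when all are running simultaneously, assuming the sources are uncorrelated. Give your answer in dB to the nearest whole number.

For uncorrelated sources the intensities add, so convert each level to linear form, sum, and take 10·log₁₀ of the total.
Σ 10^(L/10) = 10^(89.0/10) + 10^(89.8/10) + 10^(94.0/10) + 10^(102.0/10) = 2.011e+10.
L_total = 10·log₁₀(2.011e+10) = 103.03 dB.

103 dB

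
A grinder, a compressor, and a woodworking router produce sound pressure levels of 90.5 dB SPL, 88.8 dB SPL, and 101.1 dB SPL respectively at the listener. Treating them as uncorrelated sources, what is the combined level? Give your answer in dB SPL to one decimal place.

101.7 dB SPL

Incoherent sources combine by intensity addition: L_total = 10·log₁₀(Σ 10^(L_i/10)).
Σ 10^(L/10) = 10^(90.5/10) + 10^(88.8/10) + 10^(101.1/10) = 1.476e+10.
L_total = 10·log₁₀(1.476e+10) = 101.69 dB SPL.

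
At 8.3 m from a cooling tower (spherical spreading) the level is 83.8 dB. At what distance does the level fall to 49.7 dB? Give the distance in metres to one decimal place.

420.8 m

The 34.1 dB drop corresponds to a distance ratio of 10^(34.1/20) for a point source.
r₂ = 8.3·10^((83.8−49.7)/20) = 8.3·10^(34.1/20) = 420.80 m.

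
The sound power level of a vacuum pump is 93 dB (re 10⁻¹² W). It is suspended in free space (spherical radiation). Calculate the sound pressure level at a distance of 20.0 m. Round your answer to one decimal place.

56.0 dB

Free-field spherical radiation: L_p = L_w − 10·log₁₀(4π·r²), r = 20.0 m.
4π·r² = 5027 m², 10·log₁₀ of that is 37.013 dB.
L_p = 93 − 37.013 = 55.99 dB.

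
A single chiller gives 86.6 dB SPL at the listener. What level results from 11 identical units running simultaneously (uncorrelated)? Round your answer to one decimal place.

With 11 equal, uncorrelated contributions the intensity is 11× that of one unit, giving a rise of 10·log₁₀ 11.
L_total = 86.6 + 10·log₁₀(11) = 86.6 + 10.414 = 97.01 dB SPL.

97.0 dB SPL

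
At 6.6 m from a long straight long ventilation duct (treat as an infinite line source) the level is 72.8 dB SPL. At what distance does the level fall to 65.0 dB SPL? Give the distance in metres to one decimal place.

39.8 m

The 7.8 dB drop corresponds to a distance ratio of 10^(7.8/10) for a line source.
r₂ = 6.6·10^((72.8−65.0)/10) = 6.6·10^(7.8/10) = 39.77 m.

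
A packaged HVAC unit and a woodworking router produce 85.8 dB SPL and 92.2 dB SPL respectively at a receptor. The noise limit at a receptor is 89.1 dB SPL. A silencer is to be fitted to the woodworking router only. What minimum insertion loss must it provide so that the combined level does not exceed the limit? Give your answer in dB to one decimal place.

Fixed contribution from the other source: Σ 10^(L/10) = 10^(85.8/10) = 3.802e+08 (85.80 dB SPL).
The limit corresponds to 10^(89.1/10) = 8.128e+08; subtracting the fixed part leaves 4.326e+08 for the woodworking router, i.e. 86.36 dB SPL.
So the woodworking router must be reduced from 92.2 to 86.36 dB SPL: IL = 5.84 dB.

5.8 dB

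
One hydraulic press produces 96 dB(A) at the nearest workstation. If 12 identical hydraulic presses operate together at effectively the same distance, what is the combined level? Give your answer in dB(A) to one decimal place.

With 12 equal, uncorrelated contributions the intensity is 12× that of one unit, giving a rise of 10·log₁₀ 12.
L_total = 96 + 10·log₁₀(12) = 96 + 10.792 = 106.79 dB(A).

106.8 dB(A)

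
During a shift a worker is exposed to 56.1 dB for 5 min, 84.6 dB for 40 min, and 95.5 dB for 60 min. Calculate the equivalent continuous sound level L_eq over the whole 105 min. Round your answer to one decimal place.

93.3 dB

The energy average is taken in the linear domain: L_eq = 10·log₁₀[(Σ tᵢ·10^(Lᵢ/10))/T], T = 105 min.
Σ tᵢ·10^(Lᵢ/10) = 5·10^(56.1/10) + 40·10^(84.6/10) + 60·10^(95.5/10) = 2.244e+11.
L_eq = 10·log₁₀(2.244e+11/105) = 93.30 dB.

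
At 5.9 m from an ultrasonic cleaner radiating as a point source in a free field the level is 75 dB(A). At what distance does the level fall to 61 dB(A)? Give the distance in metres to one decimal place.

29.6 m

The 14.0 dB drop corresponds to a distance ratio of 10^(14.0/20) for a point source.
r₂ = 5.9·10^((75−61)/20) = 5.9·10^(14.0/20) = 29.57 m.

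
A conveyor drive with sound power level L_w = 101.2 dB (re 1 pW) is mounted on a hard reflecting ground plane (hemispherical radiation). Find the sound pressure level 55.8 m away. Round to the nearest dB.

58 dB

L_p = L_w − 10·log₁₀(2π·r²) with r = 55.8 m.
2π·r² = 1.956e+04 m², 10·log₁₀ of that is 42.914 dB.
L_p = 101.2 − 42.914 = 58.29 dB.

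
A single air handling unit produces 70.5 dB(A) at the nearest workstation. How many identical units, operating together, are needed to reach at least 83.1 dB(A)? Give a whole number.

19

N identical sources give L₁ + 10·log₁₀ N, so require 10·log₁₀ N ≥ 83.1 − 70.5 = 12.6 dB.
N ≥ 10^(12.6/10) = 18.197, so N = 19.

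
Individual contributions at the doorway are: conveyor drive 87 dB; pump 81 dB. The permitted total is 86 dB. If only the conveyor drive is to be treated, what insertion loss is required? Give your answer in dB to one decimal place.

The untreated sources together contribute 10^(81/10) = 1.259e+08, i.e. 81.00 dB.
To meet 86 dB overall, the treated conveyor drive may contribute at most 10^(86/10) − 1.259e+08 = 2.722e+08, i.e. 84.35 dB.
So the conveyor drive must be reduced from 87 to 84.35 dB: IL = 2.65 dB.

2.7 dB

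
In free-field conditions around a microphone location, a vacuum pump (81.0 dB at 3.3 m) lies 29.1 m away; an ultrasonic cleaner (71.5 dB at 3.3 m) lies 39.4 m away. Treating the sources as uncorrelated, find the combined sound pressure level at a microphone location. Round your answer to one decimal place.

62.4 dB

First find each source's level at the receiver (point-source: −20·log₁₀(r/r_ref)), then combine on an intensity basis.
vacuum pump: 81.0 − 20·log₁₀(29.1/3.3) = 81.0 − 18.91 = 62.09 dB.
ultrasonic cleaner: 71.5 − 20·log₁₀(39.4/3.3) = 71.5 − 21.54 = 49.96 dB.
Σ 10^(L/10) = 1.718e+06 → L_total = 10·log₁₀(1.718e+06) = 62.35 dB.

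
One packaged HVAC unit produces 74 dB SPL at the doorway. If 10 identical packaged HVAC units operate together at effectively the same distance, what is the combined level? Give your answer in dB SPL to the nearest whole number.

84 dB SPL

N identical incoherent sources raise the level by 10·log₁₀ N.
L_total = 74 + 10·log₁₀(10) = 74 + 10.000 = 84.00 dB SPL.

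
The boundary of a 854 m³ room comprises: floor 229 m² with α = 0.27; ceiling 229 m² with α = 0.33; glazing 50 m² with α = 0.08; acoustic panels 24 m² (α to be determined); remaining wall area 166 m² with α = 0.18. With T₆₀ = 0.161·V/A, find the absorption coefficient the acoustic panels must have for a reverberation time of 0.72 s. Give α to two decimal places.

0.82

Required total absorption A = 0.161·854/0.72 = 190.96 m².
Absorption from the other surfaces = 229·0.27 + 229·0.33 + 50·0.08 + 166·0.18 = 171.28 m², so the acoustic panels must supply 19.68 m² over 24 m².
α = 19.68/24 = 0.820.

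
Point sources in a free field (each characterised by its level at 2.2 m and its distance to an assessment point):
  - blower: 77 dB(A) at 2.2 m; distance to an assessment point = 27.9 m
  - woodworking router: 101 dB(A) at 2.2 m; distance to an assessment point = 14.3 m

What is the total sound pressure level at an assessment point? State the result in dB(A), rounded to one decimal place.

84.7 dB(A)

First find each source's level at the receiver (point-source: −20·log₁₀(r/r_ref)), then combine on an intensity basis.
blower: 77 − 20·log₁₀(27.9/2.2) = 77 − 22.06 = 54.94 dB(A).
woodworking router: 101 − 20·log₁₀(14.3/2.2) = 101 − 16.26 = 84.74 dB(A).
Σ 10^(L/10) = 2.983e+08 → L_total = 10·log₁₀(2.983e+08) = 84.75 dB(A).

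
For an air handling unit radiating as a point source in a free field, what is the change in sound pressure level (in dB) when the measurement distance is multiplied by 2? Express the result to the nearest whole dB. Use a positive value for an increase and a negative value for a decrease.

A point source loses 6 dB per doubling of distance; generally ΔL = −20·log₁₀(r₂/r₁).
ΔL = −20·log₁₀(2) = -6.02 dB.

-6 dB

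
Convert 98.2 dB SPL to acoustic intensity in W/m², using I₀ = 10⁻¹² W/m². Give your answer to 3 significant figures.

I = I₀·10^(L/10) = 10⁻¹² × 10^(98.2/10) = 10^(-2.180).

0.00661 W/m²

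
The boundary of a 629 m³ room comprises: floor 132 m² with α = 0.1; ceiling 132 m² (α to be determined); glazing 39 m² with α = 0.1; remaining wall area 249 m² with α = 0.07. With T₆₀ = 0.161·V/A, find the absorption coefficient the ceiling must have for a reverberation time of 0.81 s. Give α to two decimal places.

0.69

A = 0.161·V/T₆₀ = 0.161·629/0.81 = 125.02 m² sabins.
Absorption from the other surfaces = 132·0.1 + 39·0.1 + 249·0.07 = 34.53 m², so the ceiling must supply 90.49 m² over 132 m².
α = 90.49/132 = 0.686.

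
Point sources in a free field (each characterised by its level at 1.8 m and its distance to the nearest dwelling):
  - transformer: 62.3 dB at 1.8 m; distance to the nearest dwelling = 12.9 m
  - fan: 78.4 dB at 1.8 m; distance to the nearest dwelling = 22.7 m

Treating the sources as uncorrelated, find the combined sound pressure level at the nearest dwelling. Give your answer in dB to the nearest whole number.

First find each source's level at the receiver (point-source: −20·log₁₀(r/r_ref)), then combine on an intensity basis.
transformer: 62.3 − 20·log₁₀(12.9/1.8) = 62.3 − 17.11 = 45.19 dB.
fan: 78.4 − 20·log₁₀(22.7/1.8) = 78.4 − 22.02 = 56.38 dB.
Σ 10^(L/10) = 4.681e+05 → L_total = 10·log₁₀(4.681e+05) = 56.70 dB.

57 dB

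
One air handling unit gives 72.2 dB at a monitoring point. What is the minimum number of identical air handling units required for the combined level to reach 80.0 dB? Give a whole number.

N identical sources give L₁ + 10·log₁₀ N, so require 10·log₁₀ N ≥ 80.0 − 72.2 = 7.8 dB.
N ≥ 10^(7.8/10) = 6.026, so N = 7.

7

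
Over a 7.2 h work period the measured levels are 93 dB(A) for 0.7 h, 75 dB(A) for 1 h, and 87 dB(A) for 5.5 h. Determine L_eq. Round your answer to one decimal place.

Weight each interval's intensity by its duration and average over T = 7.2 h:
Σ tᵢ·10^(Lᵢ/10) = 0.7·10^(93/10) + 1·10^(75/10) + 5.5·10^(87/10) = 4.185e+09.
L_eq = 10·log₁₀(4.185e+09/7.2) = 87.64 dB(A).

87.6 dB(A)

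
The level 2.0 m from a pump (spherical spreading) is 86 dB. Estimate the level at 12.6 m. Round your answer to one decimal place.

Spherical spreading from a point source gives a 20·log₁₀(r₂/r₁) drop.
L₂ = 86 − 20·log₁₀(12.6/2.0) = 86 − 15.987 = 70.01 dB.

70.0 dB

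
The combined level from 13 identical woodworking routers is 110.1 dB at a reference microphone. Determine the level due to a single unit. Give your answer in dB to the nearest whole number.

Dividing the total intensity by 13 lowers the level by 10·log₁₀ 13 = 11.139 dB: L₁ = 110.1 − 11.139.

99 dB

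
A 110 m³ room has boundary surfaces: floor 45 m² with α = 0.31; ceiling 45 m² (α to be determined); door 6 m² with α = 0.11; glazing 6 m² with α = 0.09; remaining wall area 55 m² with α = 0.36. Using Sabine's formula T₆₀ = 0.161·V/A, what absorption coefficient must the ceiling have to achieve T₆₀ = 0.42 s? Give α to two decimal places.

0.16

A = 0.161·V/T₆₀ = 0.161·110/0.42 = 42.17 m² sabins.
Absorption from the other surfaces = 45·0.31 + 6·0.11 + 6·0.09 + 55·0.36 = 34.95 m², so the ceiling must supply 7.22 m² over 45 m².
α = 7.22/45 = 0.160.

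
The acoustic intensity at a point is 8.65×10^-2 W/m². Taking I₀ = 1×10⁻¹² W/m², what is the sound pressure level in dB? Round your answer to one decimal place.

Dividing by I₀ shifts the exponent by 12: I/I₀ = 8.65×10^10.
L = 10·(0.9370 + 10) = 109.37 dB.

109.4 dB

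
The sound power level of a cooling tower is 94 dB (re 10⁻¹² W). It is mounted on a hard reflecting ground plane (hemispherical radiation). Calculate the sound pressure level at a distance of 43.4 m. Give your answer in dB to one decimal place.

The power spreads over a hemisphere of area 2π·r², so L_p = L_w − 10·log₁₀(2π·r²).
2π·r² = 1.183e+04 m², 10·log₁₀ of that is 40.732 dB.
L_p = 94 − 40.732 = 53.27 dB.

53.3 dB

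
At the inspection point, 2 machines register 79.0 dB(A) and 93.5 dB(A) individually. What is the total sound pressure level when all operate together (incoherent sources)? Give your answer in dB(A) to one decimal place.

93.7 dB(A)

For uncorrelated sources the intensities add, so convert each level to linear form, sum, and take 10·log₁₀ of the total.
Σ 10^(L/10) = 10^(79.0/10) + 10^(93.5/10) = 2.318e+09.
L_total = 10·log₁₀(2.318e+09) = 93.65 dB(A).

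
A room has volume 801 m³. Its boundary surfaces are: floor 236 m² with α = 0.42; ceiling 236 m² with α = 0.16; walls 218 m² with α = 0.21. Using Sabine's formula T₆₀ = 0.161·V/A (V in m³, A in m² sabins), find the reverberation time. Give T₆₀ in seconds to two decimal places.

A = Σ Sᵢαᵢ = 236·0.42 + 236·0.16 + 218·0.21 = 182.66 m².
T₆₀ = 0.161 × 801 / 182.66 = 0.706 s.

0.71 s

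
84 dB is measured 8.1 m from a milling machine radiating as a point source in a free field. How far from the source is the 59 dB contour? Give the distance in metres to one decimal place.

144.0 m

Point-source spreading drops the level by 20·log₁₀(r₂/r₁); inverting, r₂/r₁ = 10^(ΔL/20).
r₂ = 8.1·10^((84−59)/20) = 8.1·10^(25.0/20) = 144.04 m.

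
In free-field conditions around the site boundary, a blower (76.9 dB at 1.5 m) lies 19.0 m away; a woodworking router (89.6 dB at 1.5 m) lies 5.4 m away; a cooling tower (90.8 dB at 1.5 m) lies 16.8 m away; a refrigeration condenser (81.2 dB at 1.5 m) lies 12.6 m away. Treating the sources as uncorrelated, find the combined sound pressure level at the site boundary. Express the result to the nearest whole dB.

Propagate each source to the receiver with L = L_ref − 20·log₁₀(r/r_ref), then add intensities.
blower: 76.9 − 20·log₁₀(19.0/1.5) = 76.9 − 22.05 = 54.85 dB.
woodworking router: 89.6 − 20·log₁₀(5.4/1.5) = 89.6 − 11.13 = 78.47 dB.
cooling tower: 90.8 − 20·log₁₀(16.8/1.5) = 90.8 − 20.98 = 69.82 dB.
refrigeration condenser: 81.2 − 20·log₁₀(12.6/1.5) = 81.2 − 18.49 = 62.71 dB.
Σ 10^(L/10) = 8.213e+07 → L_total = 10·log₁₀(8.213e+07) = 79.14 dB.

79 dB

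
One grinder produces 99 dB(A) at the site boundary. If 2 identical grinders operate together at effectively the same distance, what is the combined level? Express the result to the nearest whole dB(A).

102 dB(A)

L_total = L₁ + 10·log₁₀ N for N identical incoherent sources.
L_total = 99 + 10·log₁₀(2) = 99 + 3.010 = 102.01 dB(A).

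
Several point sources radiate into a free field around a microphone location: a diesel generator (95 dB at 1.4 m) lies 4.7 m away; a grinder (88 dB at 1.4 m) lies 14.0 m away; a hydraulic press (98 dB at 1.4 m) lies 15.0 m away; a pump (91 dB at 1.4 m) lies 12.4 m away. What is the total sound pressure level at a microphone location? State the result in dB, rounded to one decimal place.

85.5 dB

Propagate each source to the receiver with L = L_ref − 20·log₁₀(r/r_ref), then add intensities.
diesel generator: 95 − 20·log₁₀(4.7/1.4) = 95 − 10.52 = 84.48 dB.
grinder: 88 − 20·log₁₀(14.0/1.4) = 88 − 20.00 = 68.00 dB.
hydraulic press: 98 − 20·log₁₀(15.0/1.4) = 98 − 20.60 = 77.40 dB.
pump: 91 − 20·log₁₀(12.4/1.4) = 91 − 18.95 = 72.05 dB.
Σ 10^(L/10) = 3.579e+08 → L_total = 10·log₁₀(3.579e+08) = 85.54 dB.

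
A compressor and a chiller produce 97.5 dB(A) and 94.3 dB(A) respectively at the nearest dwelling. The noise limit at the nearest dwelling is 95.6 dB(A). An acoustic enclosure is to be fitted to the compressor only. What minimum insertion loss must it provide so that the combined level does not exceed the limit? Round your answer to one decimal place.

7.8 dB

Everything except the compressor sums to 10^(94.3/10) = 2.692e+09 in linear terms, 94.30 dB(A).
The limit corresponds to 10^(95.6/10) = 3.631e+09; subtracting the fixed part leaves 9.392e+08 for the compressor, i.e. 89.73 dB(A).
So the compressor must be reduced from 97.5 to 89.73 dB(A): IL = 7.77 dB.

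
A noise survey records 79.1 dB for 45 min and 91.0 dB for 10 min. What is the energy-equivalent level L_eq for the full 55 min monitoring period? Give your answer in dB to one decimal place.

84.7 dB

The energy average is taken in the linear domain: L_eq = 10·log₁₀[(Σ tᵢ·10^(Lᵢ/10))/T], T = 55 min.
Σ tᵢ·10^(Lᵢ/10) = 45·10^(79.1/10) + 10·10^(91.0/10) = 1.625e+10.
L_eq = 10·log₁₀(1.625e+10/55) = 84.70 dB.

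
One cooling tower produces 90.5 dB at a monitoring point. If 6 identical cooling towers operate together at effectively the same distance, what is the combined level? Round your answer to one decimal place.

With 6 equal, uncorrelated contributions the intensity is 6× that of one unit, giving a rise of 10·log₁₀ 6.
L_total = 90.5 + 10·log₁₀(6) = 90.5 + 7.782 = 98.28 dB.

98.3 dB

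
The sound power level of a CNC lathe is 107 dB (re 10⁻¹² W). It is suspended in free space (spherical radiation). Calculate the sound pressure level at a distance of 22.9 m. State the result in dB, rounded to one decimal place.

The power spreads over a sphere of area 4π·r², so L_p = L_w − 10·log₁₀(4π·r²).
4π·r² = 6590 m², 10·log₁₀ of that is 38.189 dB.
L_p = 107 − 38.189 = 68.81 dB.

68.8 dB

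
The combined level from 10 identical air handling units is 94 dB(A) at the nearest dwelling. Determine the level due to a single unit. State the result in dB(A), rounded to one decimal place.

84.0 dB(A)

Dividing the total intensity by 10 lowers the level by 10·log₁₀ 10 = 10.000 dB: L₁ = 94 − 10.000.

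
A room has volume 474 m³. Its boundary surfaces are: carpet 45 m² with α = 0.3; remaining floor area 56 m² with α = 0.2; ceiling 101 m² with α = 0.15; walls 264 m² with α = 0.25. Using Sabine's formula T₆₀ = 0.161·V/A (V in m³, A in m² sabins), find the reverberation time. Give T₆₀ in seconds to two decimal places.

Total absorption A = 45·0.3 + 56·0.2 + 101·0.15 + 264·0.25 = 105.85 m² sabins.
T₆₀ = 0.161 × 474 / 105.85 = 0.721 s.

0.72 s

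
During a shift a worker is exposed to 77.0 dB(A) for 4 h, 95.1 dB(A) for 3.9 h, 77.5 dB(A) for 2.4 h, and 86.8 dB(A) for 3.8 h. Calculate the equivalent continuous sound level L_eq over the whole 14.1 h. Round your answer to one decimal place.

90.2 dB(A)

The energy average is taken in the linear domain: L_eq = 10·log₁₀[(Σ tᵢ·10^(Lᵢ/10))/T], T = 14.1 h.
Σ tᵢ·10^(Lᵢ/10) = 4·10^(77.0/10) + 3.9·10^(95.1/10) + 2.4·10^(77.5/10) + 3.8·10^(86.8/10) = 1.477e+10.
L_eq = 10·log₁₀(1.477e+10/14.1) = 90.20 dB(A).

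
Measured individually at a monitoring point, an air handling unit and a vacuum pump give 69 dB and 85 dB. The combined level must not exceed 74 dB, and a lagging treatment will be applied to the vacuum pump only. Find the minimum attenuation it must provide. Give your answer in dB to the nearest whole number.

Fixed contribution from the other source: Σ 10^(L/10) = 10^(69/10) = 7.943e+06 (69.00 dB).
The limit corresponds to 10^(74/10) = 2.512e+07; subtracting the fixed part leaves 1.718e+07 for the vacuum pump, i.e. 72.35 dB.
So the vacuum pump must be reduced from 85 to 72.35 dB: IL = 12.65 dB.

13 dB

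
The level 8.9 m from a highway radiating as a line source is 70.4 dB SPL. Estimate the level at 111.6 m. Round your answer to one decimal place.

59.4 dB SPL

For a line source, L₂ = L₁ − 10·log₁₀(r₂/r₁).
L₂ = 70.4 − 10·log₁₀(111.6/8.9) = 70.4 − 10.983 = 59.42 dB SPL.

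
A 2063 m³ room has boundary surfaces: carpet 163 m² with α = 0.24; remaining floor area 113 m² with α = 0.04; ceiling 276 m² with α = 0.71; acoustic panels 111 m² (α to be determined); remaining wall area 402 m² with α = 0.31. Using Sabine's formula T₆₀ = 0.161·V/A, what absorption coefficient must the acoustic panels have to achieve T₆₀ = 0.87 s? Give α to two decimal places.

A = 0.161·V/T₆₀ = 0.161·2063/0.87 = 381.77 m² sabins.
Absorption from the other surfaces = 163·0.24 + 113·0.04 + 276·0.71 + 402·0.31 = 364.22 m², so the acoustic panels must supply 17.55 m² over 111 m².
α = 17.55/111 = 0.158.

0.16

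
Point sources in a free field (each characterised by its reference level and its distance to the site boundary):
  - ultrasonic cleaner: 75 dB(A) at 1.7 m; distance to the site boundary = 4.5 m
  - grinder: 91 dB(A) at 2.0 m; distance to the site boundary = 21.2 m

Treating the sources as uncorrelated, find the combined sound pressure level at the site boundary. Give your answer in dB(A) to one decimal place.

Propagate each source to the receiver with L = L_ref − 20·log₁₀(r/r_ref), then add intensities.
ultrasonic cleaner: 75 − 20·log₁₀(4.5/1.7) = 75 − 8.46 = 66.54 dB(A).
grinder: 91 − 20·log₁₀(21.2/2.0) = 91 − 20.51 = 70.49 dB(A).
Σ 10^(L/10) = 1.572e+07 → L_total = 10·log₁₀(1.572e+07) = 71.96 dB(A).

72.0 dB(A)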